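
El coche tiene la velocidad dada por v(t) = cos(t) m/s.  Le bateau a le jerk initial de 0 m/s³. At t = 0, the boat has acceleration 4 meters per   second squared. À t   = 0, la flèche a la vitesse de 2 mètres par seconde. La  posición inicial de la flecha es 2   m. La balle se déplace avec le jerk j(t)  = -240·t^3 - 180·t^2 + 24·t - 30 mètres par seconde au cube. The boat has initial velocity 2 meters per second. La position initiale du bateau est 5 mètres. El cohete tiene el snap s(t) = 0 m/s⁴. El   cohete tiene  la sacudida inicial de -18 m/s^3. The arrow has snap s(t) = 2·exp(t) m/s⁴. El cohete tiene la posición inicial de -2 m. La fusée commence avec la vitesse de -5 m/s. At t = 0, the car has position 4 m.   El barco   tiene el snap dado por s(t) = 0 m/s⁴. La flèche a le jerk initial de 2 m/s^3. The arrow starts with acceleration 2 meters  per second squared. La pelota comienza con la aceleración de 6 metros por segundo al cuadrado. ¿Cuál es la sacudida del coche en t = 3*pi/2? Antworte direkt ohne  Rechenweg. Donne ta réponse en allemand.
Die Antwort ist 0.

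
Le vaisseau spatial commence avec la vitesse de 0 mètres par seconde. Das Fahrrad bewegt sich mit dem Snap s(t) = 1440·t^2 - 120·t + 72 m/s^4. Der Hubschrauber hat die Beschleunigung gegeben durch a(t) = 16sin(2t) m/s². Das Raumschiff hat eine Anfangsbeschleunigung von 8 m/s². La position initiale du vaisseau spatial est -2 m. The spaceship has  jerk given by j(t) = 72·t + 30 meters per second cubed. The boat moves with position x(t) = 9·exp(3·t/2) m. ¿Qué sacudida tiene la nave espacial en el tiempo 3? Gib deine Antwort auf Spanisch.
De la ecuación de la sacudida j(t) = 72·t + 30, sustituimos t = 3 para obtener j = 246.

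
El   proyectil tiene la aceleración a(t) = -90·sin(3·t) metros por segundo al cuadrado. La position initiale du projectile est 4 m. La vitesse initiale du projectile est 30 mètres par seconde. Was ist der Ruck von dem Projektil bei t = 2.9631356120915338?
Um dies zu lösen, müssen wir 1 Ableitung unserer Gleichung für die Beschleunigung a(t) = -90·sin(3·t) nehmen. Die Ableitung von der Beschleunigung ergibt den Ruck: j(t) = -270·cos(3·t). Aus der Gleichung für den Ruck j(t) = -270·cos(3·t), setzen wir t = 2.9631356120915338 ein und erhalten j = 232.221425995008.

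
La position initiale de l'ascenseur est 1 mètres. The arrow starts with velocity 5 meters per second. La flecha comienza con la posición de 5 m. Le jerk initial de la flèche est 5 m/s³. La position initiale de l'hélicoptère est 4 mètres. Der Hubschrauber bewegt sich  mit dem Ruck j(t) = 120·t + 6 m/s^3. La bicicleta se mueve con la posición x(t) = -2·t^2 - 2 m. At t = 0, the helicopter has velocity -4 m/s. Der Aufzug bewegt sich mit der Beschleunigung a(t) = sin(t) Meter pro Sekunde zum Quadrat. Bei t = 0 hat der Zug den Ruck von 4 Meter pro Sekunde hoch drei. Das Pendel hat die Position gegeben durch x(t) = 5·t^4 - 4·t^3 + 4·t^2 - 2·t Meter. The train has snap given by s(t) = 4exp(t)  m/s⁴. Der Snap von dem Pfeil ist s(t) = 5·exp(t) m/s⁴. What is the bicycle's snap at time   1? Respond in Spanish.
Debemos derivar nuestra ecuación de la posición x(t) = -2·t^2 - 2 4 veces. Derivando la posición, obtenemos la velocidad: v(t) = -4·t. Derivando la velocidad, obtenemos la aceleración: a(t) = -4. Tomando d/dt de a(t), encontramos j(t) = 0. Tomando d/dt de j(t), encontramos s(t) = 0. De la ecuación del snap s(t) = 0, sustituimos t = 1 para obtener s = 0.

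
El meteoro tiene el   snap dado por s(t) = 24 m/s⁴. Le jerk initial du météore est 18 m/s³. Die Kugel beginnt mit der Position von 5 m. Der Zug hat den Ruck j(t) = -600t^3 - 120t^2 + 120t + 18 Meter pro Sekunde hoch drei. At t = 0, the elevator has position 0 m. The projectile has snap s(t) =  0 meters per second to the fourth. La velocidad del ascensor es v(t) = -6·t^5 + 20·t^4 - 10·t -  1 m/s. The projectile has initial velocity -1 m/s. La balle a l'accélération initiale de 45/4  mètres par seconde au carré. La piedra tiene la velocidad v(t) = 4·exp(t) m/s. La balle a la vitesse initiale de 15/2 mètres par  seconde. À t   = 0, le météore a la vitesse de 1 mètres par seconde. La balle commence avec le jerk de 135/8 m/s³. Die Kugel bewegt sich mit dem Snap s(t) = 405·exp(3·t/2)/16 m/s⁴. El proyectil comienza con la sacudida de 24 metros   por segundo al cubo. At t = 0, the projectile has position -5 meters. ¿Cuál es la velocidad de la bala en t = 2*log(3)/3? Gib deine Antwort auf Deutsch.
Wir müssen unsere Gleichung für den Snap s(t) = 405·exp(3·t/2)/16 3-mal integrieren. Durch Integration von dem Snap und Verwendung der Anfangsbedingung j(0) = 135/8, erhalten wir j(t) = 135·exp(3·t/2)/8. Durch Integration von dem Ruck und Verwendung der Anfangsbedingung a(0) = 45/4, erhalten wir a(t) = 45·exp(3·t/2)/4. Mit ∫a(t)dt und Anwendung von v(0) = 15/2, finden wir v(t) = 15·exp(3·t/2)/2. Aus der Gleichung für die Geschwindigkeit v(t) = 15·exp(3·t/2)/2, setzen wir t = 2*log(3)/3 ein und erhalten v = 45/2.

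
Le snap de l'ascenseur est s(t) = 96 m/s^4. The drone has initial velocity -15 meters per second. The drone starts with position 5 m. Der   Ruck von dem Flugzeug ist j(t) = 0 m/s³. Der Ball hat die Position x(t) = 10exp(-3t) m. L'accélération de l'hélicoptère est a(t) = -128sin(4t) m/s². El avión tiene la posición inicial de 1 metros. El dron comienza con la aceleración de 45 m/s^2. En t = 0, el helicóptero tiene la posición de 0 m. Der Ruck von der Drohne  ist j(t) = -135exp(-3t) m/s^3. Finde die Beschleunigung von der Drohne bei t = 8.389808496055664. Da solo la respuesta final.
Bei t = 8.389808496055664, a = 5.27557633674067E-10.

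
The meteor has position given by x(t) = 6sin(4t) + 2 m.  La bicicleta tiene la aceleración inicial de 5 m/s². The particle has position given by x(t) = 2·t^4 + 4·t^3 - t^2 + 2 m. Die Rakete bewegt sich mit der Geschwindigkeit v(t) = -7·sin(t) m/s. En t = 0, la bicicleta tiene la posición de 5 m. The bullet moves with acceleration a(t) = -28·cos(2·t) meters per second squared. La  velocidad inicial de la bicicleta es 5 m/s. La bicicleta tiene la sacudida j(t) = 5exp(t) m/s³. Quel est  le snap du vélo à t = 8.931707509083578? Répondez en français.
Pour résoudre ceci, nous devons prendre 1 dérivée de notre équation du jerk j(t) = 5·exp(t). En prenant d/dt de j(t), nous trouvons s(t) = 5·exp(t). De l'équation du snap s(t) = 5·exp(t), nous substituons t = 8.931707509083578 pour obtenir s = 37840.8854039930.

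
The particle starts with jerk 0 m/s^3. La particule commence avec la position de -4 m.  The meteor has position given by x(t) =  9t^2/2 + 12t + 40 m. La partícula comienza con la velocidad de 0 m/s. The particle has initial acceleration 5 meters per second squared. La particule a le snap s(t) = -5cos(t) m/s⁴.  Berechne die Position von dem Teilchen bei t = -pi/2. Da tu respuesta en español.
Debemos encontrar la antiderivada de nuestra ecuación del snap s(t) = -5·cos(t) 4 veces. La antiderivada del snap, con j(0) = 0, da la sacudida: j(t) = -5·sin(t). La integral de la sacudida es la aceleración. Usando a(0) = 5, obtenemos a(t) = 5·cos(t). La integral de la aceleración es la velocidad. Usando v(0) = 0, obtenemos v(t) = 5·sin(t). Tomando ∫v(t)dt y aplicando x(0) = -4, encontramos x(t) = 1 - 5·cos(t). De la ecuación de la posición x(t) = 1 - 5·cos(t), sustituimos t = -pi/2 para obtener x = 1.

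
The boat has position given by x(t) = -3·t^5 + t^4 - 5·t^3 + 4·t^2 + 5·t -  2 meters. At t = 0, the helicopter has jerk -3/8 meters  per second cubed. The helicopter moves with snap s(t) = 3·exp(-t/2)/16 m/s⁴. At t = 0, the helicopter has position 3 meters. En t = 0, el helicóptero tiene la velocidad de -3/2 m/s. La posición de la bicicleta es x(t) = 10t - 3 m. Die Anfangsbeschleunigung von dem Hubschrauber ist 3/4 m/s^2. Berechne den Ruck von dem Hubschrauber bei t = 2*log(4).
Wir müssen unsere Gleichung für den Snap s(t) = 3·exp(-t/2)/16 1-mal integrieren. Die Stammfunktion von dem Snap, mit j(0) = -3/8, ergibt den Ruck: j(t) = -3·exp(-t/2)/8. Wir haben den Ruck j(t) = -3·exp(-t/2)/8. Durch Einsetzen von t = 2*log(4): j(2*log(4)) = -3/32.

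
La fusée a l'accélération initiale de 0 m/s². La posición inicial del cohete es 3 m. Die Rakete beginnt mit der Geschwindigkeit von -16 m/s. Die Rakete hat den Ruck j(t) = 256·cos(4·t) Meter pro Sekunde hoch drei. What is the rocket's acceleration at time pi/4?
We must find the antiderivative of our jerk equation j(t) = 256·cos(4·t) 1 time. The integral of jerk, with a(0) = 0, gives acceleration: a(t) = 64·sin(4·t). We have acceleration a(t) = 64·sin(4·t). Substituting t = pi/4: a(pi/4) = 0.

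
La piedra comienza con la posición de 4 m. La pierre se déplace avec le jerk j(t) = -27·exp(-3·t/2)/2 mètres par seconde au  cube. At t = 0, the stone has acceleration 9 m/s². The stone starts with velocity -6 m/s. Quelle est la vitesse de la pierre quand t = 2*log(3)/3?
En partant du jerk j(t) = -27·exp(-3·t/2)/2, nous prenons 2 intégrales. En intégrant le jerk et en utilisant la condition initiale a(0) = 9, nous obtenons a(t) = 9·exp(-3·t/2). La primitive de l'accélération, avec v(0) = -6, donne la vitesse: v(t) = -6·exp(-3·t/2). Nous avons la vitesse v(t) = -6·exp(-3·t/2). En substituant t = 2*log(3)/3: v(2*log(3)/3) = -2.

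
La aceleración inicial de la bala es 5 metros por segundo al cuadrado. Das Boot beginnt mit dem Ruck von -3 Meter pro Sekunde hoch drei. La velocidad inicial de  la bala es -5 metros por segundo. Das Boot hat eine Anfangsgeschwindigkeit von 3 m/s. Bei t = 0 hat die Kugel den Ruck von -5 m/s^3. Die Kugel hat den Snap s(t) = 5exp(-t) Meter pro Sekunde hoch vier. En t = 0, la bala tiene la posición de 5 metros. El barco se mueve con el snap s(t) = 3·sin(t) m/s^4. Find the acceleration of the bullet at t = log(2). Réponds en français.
Nous devons intégrer notre équation du snap s(t) = 5·exp(-t) 2 fois. En intégrant le snap et en utilisant la condition initiale j(0) = -5, nous obtenons j(t) = -5·exp(-t). En prenant ∫j(t)dt et en appliquant a(0) = 5, nous trouvons a(t) = 5·exp(-t). Nous avons l'accélération a(t) = 5·exp(-t). En substituant t = log(2): a(log(2)) = 5/2.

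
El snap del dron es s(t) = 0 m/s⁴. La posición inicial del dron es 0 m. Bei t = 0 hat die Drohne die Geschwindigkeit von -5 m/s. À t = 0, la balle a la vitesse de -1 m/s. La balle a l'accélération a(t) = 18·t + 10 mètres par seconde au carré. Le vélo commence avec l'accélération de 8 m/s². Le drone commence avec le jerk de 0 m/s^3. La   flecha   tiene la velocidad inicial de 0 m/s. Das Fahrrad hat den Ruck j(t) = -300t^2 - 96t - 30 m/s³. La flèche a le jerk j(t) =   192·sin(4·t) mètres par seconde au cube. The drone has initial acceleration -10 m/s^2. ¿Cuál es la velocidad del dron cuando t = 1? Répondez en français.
Nous devons intégrer notre équation du snap s(t) = 0 3 fois. La primitive du snap est le jerk. En utilisant j(0) = 0, nous obtenons j(t) = 0. La primitive du jerk est l'accélération. En utilisant a(0) = -10, nous obtenons a(t) = -10. La primitive de l'accélération est la vitesse. En utilisant v(0) = -5, nous obtenons v(t) = -10·t - 5. Nous avons la vitesse v(t) = -10·t - 5. En substituant t = 1: v(1) = -15.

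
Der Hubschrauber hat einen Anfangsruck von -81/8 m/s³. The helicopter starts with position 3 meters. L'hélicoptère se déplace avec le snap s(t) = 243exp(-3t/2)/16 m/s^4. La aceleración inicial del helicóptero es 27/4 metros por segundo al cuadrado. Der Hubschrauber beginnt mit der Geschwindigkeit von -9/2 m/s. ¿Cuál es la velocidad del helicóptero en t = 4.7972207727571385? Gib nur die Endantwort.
La velocidad en t = 4.7972207727571385 es v = -0.00337367116067721.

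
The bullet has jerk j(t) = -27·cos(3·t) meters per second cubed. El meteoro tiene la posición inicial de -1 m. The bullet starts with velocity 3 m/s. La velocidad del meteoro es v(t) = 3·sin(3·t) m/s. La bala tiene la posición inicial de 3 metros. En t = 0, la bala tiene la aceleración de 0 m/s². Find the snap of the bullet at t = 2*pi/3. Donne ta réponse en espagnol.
Partiendo de la sacudida j(t) = -27·cos(3·t), tomamos 1 derivada. La derivada de la sacudida da el snap: s(t) = 81·sin(3·t). De la ecuación del snap s(t) = 81·sin(3·t), sustituimos t = 2*pi/3 para obtener s = 0.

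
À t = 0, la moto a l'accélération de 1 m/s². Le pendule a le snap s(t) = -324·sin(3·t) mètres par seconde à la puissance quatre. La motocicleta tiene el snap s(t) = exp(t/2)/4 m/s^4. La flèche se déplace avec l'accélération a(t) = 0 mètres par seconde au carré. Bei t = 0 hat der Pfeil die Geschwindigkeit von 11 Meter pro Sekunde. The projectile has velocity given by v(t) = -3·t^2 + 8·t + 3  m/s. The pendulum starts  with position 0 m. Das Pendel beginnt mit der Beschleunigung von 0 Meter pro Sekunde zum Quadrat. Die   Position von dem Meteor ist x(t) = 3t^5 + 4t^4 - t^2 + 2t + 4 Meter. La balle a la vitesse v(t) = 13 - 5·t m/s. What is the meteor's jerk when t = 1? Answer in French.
En partant de la position x(t) = 3·t^5 + 4·t^4 - t^2 + 2·t + 4, nous prenons 3 dérivées. La dérivée de la position donne la vitesse: v(t) = 15·t^4 + 16·t^3 - 2·t + 2. En prenant d/dt de v(t), nous trouvons a(t) = 60·t^3 + 48·t^2 - 2. En prenant d/dt de a(t), nous trouvons j(t) = 180·t^2 + 96·t. En utilisant j(t) = 180·t^2 + 96·t et en substituant t = 1, nous trouvons j = 276.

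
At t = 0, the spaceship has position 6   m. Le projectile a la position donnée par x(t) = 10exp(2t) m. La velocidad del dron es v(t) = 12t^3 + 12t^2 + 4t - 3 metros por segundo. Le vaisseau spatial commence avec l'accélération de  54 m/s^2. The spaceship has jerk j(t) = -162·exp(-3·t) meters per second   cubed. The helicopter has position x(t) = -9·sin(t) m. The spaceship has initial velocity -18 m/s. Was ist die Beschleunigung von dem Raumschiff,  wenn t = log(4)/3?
Wir müssen die Stammfunktion unserer Gleichung für den Ruck j(t) = -162·exp(-3·t) 1-mal finden. Durch Integration von dem Ruck und Verwendung der Anfangsbedingung a(0) = 54, erhalten wir a(t) = 54·exp(-3·t). Mit a(t) = 54·exp(-3·t) und Einsetzen von t = log(4)/3, finden wir a = 27/2.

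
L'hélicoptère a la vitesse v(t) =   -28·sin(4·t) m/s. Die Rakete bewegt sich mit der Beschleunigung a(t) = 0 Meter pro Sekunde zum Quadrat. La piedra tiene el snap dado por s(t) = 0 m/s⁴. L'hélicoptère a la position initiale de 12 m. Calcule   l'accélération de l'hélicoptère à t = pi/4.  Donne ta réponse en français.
Pour résoudre ceci, nous devons prendre 1 dérivée de notre équation de la vitesse v(t) = -28·sin(4·t). La dérivée de la vitesse donne l'accélération: a(t) = -112·cos(4·t). En utilisant a(t) = -112·cos(4·t) et en substituant t = pi/4, nous trouvons a = 112.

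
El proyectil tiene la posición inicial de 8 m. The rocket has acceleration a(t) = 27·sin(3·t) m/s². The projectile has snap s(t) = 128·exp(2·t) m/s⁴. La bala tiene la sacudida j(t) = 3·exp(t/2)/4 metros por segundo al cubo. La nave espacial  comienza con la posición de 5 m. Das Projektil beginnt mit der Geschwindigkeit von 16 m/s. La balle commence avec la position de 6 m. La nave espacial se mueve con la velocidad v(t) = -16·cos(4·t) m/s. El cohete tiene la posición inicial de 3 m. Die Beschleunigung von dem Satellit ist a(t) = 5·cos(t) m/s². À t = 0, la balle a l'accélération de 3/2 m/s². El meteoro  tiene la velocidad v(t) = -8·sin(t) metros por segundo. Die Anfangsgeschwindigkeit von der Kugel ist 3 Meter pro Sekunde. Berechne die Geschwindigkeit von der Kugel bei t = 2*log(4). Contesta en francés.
Pour résoudre ceci, nous devons prendre 2 intégrales de notre équation du jerk j(t) = 3·exp(t/2)/4. En intégrant le jerk et en utilisant la condition initiale a(0) = 3/2, nous obtenons a(t) = 3·exp(t/2)/2. En prenant ∫a(t)dt et en appliquant v(0) = 3, nous trouvons v(t) = 3·exp(t/2). En utilisant v(t) = 3·exp(t/2) et en substituant t = 2*log(4), nous trouvons v = 12.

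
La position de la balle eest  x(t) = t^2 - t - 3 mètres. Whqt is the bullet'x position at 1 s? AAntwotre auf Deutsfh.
Aus der Gleichung für die Position x(t) = t^2 - t - 3, setzen wir t = 1 ein und erhalten x = -3.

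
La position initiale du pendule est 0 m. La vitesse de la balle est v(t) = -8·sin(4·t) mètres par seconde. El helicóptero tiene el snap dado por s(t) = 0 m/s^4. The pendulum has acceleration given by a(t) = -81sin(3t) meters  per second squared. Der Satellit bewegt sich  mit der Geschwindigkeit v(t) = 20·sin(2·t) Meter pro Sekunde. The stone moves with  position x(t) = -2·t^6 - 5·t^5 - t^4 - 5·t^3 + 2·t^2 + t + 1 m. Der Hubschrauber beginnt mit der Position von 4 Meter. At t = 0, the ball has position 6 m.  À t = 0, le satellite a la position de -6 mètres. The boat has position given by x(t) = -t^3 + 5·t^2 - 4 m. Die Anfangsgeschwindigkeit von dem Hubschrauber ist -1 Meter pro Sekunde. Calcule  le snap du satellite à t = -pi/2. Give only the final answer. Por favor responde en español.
s(-pi/2) = 160.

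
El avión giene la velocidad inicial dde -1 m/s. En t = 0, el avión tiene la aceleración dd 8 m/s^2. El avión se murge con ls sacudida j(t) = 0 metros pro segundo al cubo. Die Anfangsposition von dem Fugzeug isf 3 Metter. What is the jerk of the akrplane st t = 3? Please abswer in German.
Wir haben den Ruck j(t) = 0. Durch Einsetzen von t = 3: j(3) = 0.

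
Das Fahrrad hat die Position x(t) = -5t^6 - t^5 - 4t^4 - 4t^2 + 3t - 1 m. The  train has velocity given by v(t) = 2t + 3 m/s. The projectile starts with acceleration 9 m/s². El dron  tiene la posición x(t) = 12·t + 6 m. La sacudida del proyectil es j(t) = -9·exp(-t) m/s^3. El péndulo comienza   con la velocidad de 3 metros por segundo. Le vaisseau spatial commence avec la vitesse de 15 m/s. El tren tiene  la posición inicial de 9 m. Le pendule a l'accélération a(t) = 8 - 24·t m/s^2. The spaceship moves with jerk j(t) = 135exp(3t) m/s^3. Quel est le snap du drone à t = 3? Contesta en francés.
Nous devons dériver notre équation de la position x(t) = 12·t + 6 4 fois. En prenant d/dt de x(t), nous trouvons v(t) = 12. En dérivant la vitesse, nous obtenons l'accélération: a(t) = 0. En prenant d/dt de a(t), nous trouvons j(t) = 0. En dérivant le jerk, nous obtenons le snap: s(t) = 0. Nous avons le snap s(t) = 0. En substituant t = 3: s(3) = 0.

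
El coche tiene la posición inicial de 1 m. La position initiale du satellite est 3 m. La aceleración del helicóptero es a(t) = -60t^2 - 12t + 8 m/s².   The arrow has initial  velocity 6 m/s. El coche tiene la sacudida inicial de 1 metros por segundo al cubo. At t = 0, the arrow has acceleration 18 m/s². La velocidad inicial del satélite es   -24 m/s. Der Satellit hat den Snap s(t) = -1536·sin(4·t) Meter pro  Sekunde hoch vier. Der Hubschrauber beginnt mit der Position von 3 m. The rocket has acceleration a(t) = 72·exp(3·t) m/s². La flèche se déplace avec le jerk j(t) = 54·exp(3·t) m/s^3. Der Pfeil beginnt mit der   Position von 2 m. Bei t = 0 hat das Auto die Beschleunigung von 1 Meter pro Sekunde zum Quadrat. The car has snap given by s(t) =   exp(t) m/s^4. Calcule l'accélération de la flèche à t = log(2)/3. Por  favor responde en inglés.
We need to integrate our jerk equation j(t) = 54·exp(3·t) 1 time. Integrating jerk and using the initial condition a(0) = 18, we get a(t) = 18·exp(3·t). Using a(t) = 18·exp(3·t) and substituting t = log(2)/3, we find a = 36.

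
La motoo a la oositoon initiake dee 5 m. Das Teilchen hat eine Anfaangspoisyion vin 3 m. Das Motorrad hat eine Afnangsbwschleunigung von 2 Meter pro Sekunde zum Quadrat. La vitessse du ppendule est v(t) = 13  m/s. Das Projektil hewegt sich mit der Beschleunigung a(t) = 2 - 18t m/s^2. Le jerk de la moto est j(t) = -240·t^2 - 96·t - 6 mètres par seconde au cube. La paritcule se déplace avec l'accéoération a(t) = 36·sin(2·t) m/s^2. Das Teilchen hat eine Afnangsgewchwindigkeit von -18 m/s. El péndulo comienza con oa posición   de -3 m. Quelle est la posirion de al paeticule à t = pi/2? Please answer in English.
We need to integrate our acceleration equation a(t) = 36·sin(2·t) 2 times. Finding the antiderivative of a(t) and using v(0) = -18: v(t) = -18·cos(2·t). The integral of velocity, with x(0) = 3, gives position: x(t) = 3 - 9·sin(2·t). Using x(t) = 3 - 9·sin(2·t) and substituting t = pi/2, we find x = 3.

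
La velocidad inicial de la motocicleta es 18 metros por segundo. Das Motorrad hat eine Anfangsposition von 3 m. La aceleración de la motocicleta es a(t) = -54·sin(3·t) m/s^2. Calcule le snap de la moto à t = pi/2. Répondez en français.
Pour résoudre ceci, nous devons prendre 2 dérivées de notre équation de l'accélération a(t) = -54·sin(3·t). En prenant d/dt de a(t), nous trouvons j(t) = -162·cos(3·t). La dérivée du jerk donne le snap: s(t) = 486·sin(3·t). En utilisant s(t) = 486·sin(3·t) et en substituant t = pi/2, nous trouvons s = -486.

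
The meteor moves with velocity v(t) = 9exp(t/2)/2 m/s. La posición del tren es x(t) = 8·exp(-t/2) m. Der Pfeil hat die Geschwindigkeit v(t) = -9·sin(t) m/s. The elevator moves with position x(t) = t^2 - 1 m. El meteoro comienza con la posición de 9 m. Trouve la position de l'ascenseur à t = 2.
De l'équation de la position x(t) = t^2 - 1, nous substituons t = 2 pour obtenir x = 3.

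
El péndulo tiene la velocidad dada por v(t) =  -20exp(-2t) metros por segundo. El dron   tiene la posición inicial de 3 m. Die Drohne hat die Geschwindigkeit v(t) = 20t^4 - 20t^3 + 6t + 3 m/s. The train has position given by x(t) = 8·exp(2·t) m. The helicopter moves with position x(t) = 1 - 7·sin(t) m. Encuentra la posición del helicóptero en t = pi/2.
De la ecuación de la posición x(t) = 1 - 7·sin(t), sustituimos t = pi/2 para obtener x = -6.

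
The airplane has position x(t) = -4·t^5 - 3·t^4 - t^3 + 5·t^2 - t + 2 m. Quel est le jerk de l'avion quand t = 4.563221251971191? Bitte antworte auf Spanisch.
Debemos derivar nuestra ecuación de la posición x(t) = -4·t^5 - 3·t^4 - t^3 + 5·t^2 - t + 2 3 veces. Tomando d/dt de x(t), encontramos v(t) = -20·t^4 - 12·t^3 - 3·t^2 + 10·t - 1. Tomando d/dt de v(t), encontramos a(t) = -80·t^3 - 36·t^2 - 6·t + 10. La derivada de la aceleración da la sacudida: j(t) = -240·t^2 - 72·t - 6. Tenemos la sacudida j(t) = -240·t^2 - 72·t - 6. Sustituyendo t = 4.563221251971191: j(4.563221251971191) = -5332.06909680789.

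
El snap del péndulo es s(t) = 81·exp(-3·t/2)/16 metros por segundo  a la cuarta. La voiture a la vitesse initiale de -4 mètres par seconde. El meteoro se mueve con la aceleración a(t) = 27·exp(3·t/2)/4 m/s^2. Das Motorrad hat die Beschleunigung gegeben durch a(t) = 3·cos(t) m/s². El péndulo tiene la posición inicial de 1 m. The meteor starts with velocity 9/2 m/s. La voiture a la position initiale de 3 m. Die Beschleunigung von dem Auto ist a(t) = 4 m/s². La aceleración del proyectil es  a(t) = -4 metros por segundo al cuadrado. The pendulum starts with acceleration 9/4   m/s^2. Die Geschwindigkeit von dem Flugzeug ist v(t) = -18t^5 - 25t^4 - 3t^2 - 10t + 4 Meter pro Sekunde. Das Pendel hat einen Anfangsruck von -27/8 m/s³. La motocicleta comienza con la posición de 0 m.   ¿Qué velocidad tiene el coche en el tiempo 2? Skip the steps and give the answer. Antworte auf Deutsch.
Die Geschwindigkeit bei t = 2 ist v = 4.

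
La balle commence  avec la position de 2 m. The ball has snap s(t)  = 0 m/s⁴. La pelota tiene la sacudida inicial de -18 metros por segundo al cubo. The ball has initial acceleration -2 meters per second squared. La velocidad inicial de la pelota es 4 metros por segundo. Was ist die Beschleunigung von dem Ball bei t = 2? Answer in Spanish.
Debemos encontrar la antiderivada de nuestra ecuación del snap s(t) = 0 2 veces. Integrando el snap y usando la condición inicial j(0) = -18, obtenemos j(t) = -18. La integral de la sacudida, con a(0) = -2, da la aceleración: a(t) = -18·t - 2. De la ecuación de la aceleración a(t) = -18·t - 2, sustituimos t = 2 para obtener a = -38.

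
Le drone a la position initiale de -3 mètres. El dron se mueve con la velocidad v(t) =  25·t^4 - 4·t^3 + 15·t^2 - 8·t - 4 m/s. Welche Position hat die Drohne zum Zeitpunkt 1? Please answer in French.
En partant de la vitesse v(t) = 25·t^4 - 4·t^3 + 15·t^2 - 8·t - 4, nous prenons 1 primitive. La primitive de la vitesse, avec x(0) = -3, donne la position: x(t) = 5·t^5 - t^4 + 5·t^3 - 4·t^2 - 4·t - 3. En utilisant x(t) = 5·t^5 - t^4 + 5·t^3 - 4·t^2 - 4·t - 3 et en substituant t = 1, nous trouvons x = -2.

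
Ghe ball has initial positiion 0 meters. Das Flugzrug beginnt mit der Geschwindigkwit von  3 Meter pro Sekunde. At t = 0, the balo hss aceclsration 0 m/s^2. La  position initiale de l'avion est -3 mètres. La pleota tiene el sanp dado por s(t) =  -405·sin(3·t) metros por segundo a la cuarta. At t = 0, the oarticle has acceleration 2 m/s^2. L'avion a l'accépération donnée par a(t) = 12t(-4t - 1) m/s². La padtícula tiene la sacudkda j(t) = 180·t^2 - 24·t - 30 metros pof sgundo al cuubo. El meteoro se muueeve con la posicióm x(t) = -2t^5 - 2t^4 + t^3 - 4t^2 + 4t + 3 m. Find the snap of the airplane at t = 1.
We must differentiate our acceleration equation a(t) = 12·t·(-4·t - 1) 2 times. Taking d/dt of a(t), we find j(t) = -96·t - 12. Differentiating jerk, we get snap: s(t) = -96. From the given snap equation s(t) = -96, we substitute t = 1 to get s = -96.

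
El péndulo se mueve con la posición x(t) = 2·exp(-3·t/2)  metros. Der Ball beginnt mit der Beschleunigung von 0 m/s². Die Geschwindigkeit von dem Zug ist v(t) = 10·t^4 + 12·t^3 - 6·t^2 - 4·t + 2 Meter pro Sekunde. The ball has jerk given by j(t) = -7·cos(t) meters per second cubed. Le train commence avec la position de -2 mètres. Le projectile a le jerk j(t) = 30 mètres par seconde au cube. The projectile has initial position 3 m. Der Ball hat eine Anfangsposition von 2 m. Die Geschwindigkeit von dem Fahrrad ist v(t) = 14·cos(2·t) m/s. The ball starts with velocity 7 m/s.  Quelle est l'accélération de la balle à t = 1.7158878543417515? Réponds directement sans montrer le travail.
À t = 1.7158878543417515, a = -6.92644873683065.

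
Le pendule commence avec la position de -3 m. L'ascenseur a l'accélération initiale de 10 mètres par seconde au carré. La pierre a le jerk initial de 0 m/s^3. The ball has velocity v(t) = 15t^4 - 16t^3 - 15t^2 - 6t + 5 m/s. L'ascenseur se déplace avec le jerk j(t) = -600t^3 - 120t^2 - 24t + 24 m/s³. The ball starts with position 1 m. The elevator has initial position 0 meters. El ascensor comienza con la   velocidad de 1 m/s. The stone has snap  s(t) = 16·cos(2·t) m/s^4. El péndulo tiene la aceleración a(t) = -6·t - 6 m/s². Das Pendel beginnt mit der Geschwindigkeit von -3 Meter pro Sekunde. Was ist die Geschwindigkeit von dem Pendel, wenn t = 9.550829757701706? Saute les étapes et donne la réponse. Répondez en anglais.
The answer is -333.960025728012.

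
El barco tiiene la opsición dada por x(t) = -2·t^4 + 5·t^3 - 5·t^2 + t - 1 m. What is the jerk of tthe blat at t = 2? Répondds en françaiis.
Nous devons dériver notre équation de la position x(t) = -2·t^4 + 5·t^3 - 5·t^2 + t - 1 3 fois. En dérivant la position, nous obtenons la vitesse: v(t) = -8·t^3 + 15·t^2 - 10·t + 1. En dérivant la vitesse, nous obtenons l'accélération: a(t) = -24·t^2 + 30·t - 10. En prenant d/dt de a(t), nous trouvons j(t) = 30 - 48·t. Nous avons le jerk j(t) = 30 - 48·t. En substituant t = 2: j(2) = -66.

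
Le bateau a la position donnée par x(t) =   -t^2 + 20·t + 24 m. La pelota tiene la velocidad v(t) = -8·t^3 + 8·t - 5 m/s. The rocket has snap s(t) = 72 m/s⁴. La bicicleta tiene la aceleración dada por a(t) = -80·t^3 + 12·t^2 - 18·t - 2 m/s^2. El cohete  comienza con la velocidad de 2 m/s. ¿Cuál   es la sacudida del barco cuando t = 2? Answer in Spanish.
Debemos derivar nuestra ecuación de la posición x(t) = -t^2 + 20·t + 24 3 veces. Derivando la posición, obtenemos la velocidad: v(t) = 20 - 2·t. Derivando la velocidad, obtenemos la aceleración: a(t) = -2. Derivando la aceleración, obtenemos la sacudida: j(t) = 0. De la ecuación de la sacudida j(t) = 0, sustituimos t = 2 para obtener j = 0.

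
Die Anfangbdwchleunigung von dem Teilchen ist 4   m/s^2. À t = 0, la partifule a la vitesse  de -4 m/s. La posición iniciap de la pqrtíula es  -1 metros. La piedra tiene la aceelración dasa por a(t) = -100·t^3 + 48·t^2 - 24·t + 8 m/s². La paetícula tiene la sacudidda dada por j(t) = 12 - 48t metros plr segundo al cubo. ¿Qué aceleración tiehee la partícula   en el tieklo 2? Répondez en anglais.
To solve this, we need to take 1 antiderivative of our jerk equation j(t) = 12 - 48·t. The antiderivative of jerk is acceleration. Using a(0) = 4, we get a(t) = -24·t^2 + 12·t + 4. We have acceleration a(t) = -24·t^2 + 12·t + 4. Substituting t = 2: a(2) = -68.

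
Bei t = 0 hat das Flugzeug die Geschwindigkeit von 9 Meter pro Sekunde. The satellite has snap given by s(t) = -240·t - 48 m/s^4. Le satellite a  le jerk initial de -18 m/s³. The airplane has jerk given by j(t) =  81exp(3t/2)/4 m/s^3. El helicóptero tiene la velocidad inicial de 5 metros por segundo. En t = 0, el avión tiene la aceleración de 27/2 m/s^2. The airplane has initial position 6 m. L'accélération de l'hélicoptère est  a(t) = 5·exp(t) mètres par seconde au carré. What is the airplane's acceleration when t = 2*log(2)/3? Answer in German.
Wir müssen das Integral unserer Gleichung für den Ruck j(t) = 81·exp(3·t/2)/4 1-mal finden. Die Stammfunktion von dem Ruck, mit a(0) = 27/2, ergibt die Beschleunigung: a(t) = 27·exp(3·t/2)/2. Aus der Gleichung für die Beschleunigung a(t) = 27·exp(3·t/2)/2, setzen wir t = 2*log(2)/3 ein und erhalten a = 27.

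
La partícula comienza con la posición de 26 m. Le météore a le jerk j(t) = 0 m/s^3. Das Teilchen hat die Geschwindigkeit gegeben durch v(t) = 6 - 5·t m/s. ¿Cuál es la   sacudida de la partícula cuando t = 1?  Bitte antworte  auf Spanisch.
Debemos derivar nuestra ecuación de la velocidad v(t) = 6 - 5·t 2 veces. Tomando d/dt de v(t), encontramos a(t) = -5. La derivada de la aceleración da la sacudida: j(t) = 0. Usando j(t) = 0 y sustituyendo t = 1, encontramos j = 0.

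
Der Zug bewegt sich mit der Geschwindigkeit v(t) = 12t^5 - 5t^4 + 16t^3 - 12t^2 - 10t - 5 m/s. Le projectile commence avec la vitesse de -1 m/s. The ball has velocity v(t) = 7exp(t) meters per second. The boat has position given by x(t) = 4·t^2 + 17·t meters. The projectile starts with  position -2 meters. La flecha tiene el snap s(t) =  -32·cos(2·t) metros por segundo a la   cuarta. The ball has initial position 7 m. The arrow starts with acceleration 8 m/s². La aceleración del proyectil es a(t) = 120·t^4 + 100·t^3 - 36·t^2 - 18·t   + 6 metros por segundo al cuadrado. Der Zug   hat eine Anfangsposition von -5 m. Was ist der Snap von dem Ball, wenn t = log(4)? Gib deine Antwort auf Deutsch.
Wir müssen unsere Gleichung für die Geschwindigkeit v(t) = 7·exp(t) 3-mal ableiten. Mit d/dt von v(t) finden wir a(t) = 7·exp(t). Durch Ableiten von der Beschleunigung erhalten wir den Ruck: j(t) = 7·exp(t). Mit d/dt von j(t) finden wir s(t) = 7·exp(t). Wir haben den Snap s(t) = 7·exp(t). Durch Einsetzen von t = log(4): s(log(4)) = 28.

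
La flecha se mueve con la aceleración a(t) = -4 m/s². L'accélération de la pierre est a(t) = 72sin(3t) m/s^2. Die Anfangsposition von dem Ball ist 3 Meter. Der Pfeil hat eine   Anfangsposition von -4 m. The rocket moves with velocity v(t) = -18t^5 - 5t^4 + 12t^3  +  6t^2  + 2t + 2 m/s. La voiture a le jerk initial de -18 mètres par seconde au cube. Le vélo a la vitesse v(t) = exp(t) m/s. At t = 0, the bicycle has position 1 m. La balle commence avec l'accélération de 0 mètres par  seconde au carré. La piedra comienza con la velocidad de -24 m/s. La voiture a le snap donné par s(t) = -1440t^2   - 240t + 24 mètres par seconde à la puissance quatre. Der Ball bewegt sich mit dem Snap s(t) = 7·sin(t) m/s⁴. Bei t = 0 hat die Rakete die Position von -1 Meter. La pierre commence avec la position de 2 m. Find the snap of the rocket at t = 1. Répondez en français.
Pour résoudre ceci, nous devons prendre 3 dérivées de notre équation de la vitesse v(t) = -18·t^5 - 5·t^4 + 12·t^3 + 6·t^2 + 2·t + 2. La dérivée de la vitesse donne l'accélération: a(t) = -90·t^4 - 20·t^3 + 36·t^2 + 12·t + 2. En prenant d/dt de a(t), nous trouvons j(t) = -360·t^3 - 60·t^2 + 72·t + 12. La dérivée du jerk donne le snap: s(t) = -1080·t^2 - 120·t + 72. Nous avons le snap s(t) = -1080·t^2 - 120·t + 72. En substituant t = 1: s(1) = -1128.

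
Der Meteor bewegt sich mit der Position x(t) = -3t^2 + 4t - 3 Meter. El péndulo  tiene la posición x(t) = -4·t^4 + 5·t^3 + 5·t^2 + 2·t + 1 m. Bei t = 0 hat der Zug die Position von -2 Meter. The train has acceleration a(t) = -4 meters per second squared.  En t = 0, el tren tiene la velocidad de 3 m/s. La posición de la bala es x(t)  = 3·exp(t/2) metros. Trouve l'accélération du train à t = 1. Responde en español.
Usando a(t) = -4 y sustituyendo t = 1, encontramos a = -4.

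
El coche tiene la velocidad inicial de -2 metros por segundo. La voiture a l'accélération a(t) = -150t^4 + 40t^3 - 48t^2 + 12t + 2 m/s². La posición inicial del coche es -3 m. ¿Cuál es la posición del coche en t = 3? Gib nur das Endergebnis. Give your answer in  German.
Die Antwort ist -3429.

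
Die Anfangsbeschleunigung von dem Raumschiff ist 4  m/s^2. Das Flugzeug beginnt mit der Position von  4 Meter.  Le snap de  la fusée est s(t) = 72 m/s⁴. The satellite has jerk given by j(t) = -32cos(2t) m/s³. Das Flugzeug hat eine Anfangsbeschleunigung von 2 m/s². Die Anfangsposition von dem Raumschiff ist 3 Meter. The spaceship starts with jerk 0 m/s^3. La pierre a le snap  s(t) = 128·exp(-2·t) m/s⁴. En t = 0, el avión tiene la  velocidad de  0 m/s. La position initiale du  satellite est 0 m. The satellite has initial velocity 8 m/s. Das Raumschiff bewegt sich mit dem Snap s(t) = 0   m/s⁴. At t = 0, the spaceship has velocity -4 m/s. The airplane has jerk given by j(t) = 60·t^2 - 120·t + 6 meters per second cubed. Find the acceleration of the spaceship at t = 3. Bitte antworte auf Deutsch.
Ausgehend von dem Snap s(t) = 0, nehmen wir 2 Stammfunktionen. Das Integral von dem Snap, mit j(0) = 0, ergibt den Ruck: j(t) = 0. Das Integral von dem Ruck ist die Beschleunigung. Mit a(0) = 4 erhalten wir a(t) = 4. Wir haben die Beschleunigung a(t) = 4. Durch Einsetzen von t = 3: a(3) = 4.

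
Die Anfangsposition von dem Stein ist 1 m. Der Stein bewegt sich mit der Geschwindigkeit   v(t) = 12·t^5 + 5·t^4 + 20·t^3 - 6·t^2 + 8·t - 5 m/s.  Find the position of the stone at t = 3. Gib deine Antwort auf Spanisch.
Necesitamos integrar nuestra ecuación de la velocidad v(t) = 12·t^5 + 5·t^4 + 20·t^3 - 6·t^2 + 8·t - 5 1 vez. La integral de la velocidad es la posición. Usando x(0) = 1, obtenemos x(t) = 2·t^6 + t^5 + 5·t^4 - 2·t^3 + 4·t^2 - 5·t + 1. Usando x(t) = 2·t^6 + t^5 + 5·t^4 - 2·t^3 + 4·t^2 - 5·t + 1 y sustituyendo t = 3, encontramos x = 2074.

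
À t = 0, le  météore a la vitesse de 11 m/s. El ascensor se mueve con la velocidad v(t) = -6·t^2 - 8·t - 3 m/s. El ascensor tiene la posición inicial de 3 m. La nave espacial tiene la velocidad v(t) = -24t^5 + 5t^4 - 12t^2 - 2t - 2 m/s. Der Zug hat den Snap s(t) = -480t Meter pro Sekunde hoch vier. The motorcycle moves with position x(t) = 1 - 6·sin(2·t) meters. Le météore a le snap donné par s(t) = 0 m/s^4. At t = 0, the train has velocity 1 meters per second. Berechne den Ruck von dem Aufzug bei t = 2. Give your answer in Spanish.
Partiendo de la velocidad v(t) = -6·t^2 - 8·t - 3, tomamos 2 derivadas. Derivando la velocidad, obtenemos la aceleración: a(t) = -12·t - 8. La derivada de la aceleración da la sacudida: j(t) = -12. Usando j(t) = -12 y sustituyendo t = 2, encontramos j = -12.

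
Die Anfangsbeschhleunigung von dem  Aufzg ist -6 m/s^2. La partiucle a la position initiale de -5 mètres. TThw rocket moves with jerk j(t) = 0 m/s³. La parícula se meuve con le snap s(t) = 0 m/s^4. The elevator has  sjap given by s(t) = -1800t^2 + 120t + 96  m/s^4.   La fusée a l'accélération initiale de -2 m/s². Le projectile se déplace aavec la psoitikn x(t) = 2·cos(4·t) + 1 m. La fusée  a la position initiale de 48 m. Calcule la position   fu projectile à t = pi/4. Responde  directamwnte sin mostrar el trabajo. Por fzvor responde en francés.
La réponse est -1.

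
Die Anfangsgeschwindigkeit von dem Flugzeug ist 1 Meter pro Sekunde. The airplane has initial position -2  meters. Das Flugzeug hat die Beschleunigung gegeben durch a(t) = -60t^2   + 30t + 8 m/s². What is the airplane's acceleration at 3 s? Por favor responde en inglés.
Using a(t) = -60·t^2 + 30·t + 8 and substituting t = 3, we find a = -442.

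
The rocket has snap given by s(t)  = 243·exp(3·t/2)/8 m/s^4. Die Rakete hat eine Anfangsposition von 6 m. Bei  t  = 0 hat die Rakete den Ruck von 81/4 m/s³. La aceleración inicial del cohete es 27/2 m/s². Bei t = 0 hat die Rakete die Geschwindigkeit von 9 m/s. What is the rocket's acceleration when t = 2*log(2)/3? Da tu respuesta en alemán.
Wir müssen die Stammfunktion unserer Gleichung für den Snap s(t) = 243·exp(3·t/2)/8 2-mal finden. Mit ∫s(t)dt und Anwendung von j(0) = 81/4, finden wir j(t) = 81·exp(3·t/2)/4. Mit ∫j(t)dt und Anwendung von a(0) = 27/2, finden wir a(t) = 27·exp(3·t/2)/2. Wir haben die Beschleunigung a(t) = 27·exp(3·t/2)/2. Durch Einsetzen von t = 2*log(2)/3: a(2*log(2)/3) = 27.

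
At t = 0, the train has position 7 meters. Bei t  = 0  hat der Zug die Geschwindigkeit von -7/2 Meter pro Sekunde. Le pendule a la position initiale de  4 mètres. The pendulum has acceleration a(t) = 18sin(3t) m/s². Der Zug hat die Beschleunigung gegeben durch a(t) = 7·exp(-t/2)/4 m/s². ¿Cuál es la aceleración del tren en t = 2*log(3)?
Usando a(t) = 7·exp(-t/2)/4 y sustituyendo t = 2*log(3), encontramos a = 7/12.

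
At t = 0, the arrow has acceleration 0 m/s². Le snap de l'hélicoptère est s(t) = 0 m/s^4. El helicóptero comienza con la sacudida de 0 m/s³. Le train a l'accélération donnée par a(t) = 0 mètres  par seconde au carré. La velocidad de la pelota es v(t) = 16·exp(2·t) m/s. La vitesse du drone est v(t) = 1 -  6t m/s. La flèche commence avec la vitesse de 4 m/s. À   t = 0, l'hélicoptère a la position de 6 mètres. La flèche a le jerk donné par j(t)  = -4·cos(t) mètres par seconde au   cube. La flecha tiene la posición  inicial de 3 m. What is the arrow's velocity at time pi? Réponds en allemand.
Ausgehend von dem Ruck j(t) = -4·cos(t), nehmen wir 2 Integrale. Die Stammfunktion von dem Ruck ist die Beschleunigung. Mit a(0) = 0 erhalten wir a(t) = -4·sin(t). Mit ∫a(t)dt und Anwendung von v(0) = 4, finden wir v(t) = 4·cos(t). Mit v(t) = 4·cos(t) und Einsetzen von t = pi, finden wir v = -4.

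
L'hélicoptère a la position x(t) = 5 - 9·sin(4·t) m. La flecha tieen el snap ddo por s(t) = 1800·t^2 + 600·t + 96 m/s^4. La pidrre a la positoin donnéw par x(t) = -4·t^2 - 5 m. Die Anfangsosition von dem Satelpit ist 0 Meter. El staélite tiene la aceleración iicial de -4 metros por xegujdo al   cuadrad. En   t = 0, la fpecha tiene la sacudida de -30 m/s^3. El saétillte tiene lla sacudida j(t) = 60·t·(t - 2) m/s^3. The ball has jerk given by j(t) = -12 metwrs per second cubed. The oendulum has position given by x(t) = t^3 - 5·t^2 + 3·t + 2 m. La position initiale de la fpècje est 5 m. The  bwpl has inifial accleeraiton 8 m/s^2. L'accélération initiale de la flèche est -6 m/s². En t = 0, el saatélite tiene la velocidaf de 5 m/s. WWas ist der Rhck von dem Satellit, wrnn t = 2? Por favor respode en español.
Usando j(t) = 60·t·(t - 2) y sustituyendo t = 2, encontramos j = 0.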